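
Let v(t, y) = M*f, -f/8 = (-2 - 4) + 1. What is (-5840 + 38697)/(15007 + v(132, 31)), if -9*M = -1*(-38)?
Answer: 295713/133543 ≈ 2.2144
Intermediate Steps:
M = -38/9 (M = -(-1)*(-38)/9 = -⅑*38 = -38/9 ≈ -4.2222)
f = 40 (f = -8*((-2 - 4) + 1) = -8*(-6 + 1) = -8*(-5) = 40)
v(t, y) = -1520/9 (v(t, y) = -38/9*40 = -1520/9)
(-5840 + 38697)/(15007 + v(132, 31)) = (-5840 + 38697)/(15007 - 1520/9) = 32857/(133543/9) = 32857*(9/133543) = 295713/133543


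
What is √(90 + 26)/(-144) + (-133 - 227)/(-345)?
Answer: 24/23 - √29/72 ≈ 0.96868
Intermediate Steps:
√(90 + 26)/(-144) + (-133 - 227)/(-345) = √116*(-1/144) - 360*(-1/345) = (2*√29)*(-1/144) + 24/23 = -√29/72 + 24/23 = 24/23 - √29/72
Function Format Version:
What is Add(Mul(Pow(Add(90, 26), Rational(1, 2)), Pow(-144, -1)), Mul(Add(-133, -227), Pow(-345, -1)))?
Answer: Add(Rational(24, 23), Mul(Rational(-1, 72), Pow(29, Rational(1, 2)))) ≈ 0.96868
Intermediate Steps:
Add(Mul(Pow(Add(90, 26), Rational(1, 2)), Pow(-144, -1)), Mul(Add(-133, -227), Pow(-345, -1))) = Add(Mul(Pow(116, Rational(1, 2)), Rational(-1, 144)), Mul(-360, Rational(-1, 345))) = Add(Mul(Mul(2, Pow(29, Rational(1, 2))), Rational(-1, 144)), Rational(24, 23)) = Add(Mul(Rational(-1, 72), Pow(29, Rational(1, 2))), Rational(24, 23)) = Add(Rational(24, 23), Mul(Rational(-1, 72), Pow(29, Rational(1, 2))))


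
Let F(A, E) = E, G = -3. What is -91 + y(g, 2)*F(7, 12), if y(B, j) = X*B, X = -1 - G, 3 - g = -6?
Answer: 125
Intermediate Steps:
g = 9 (g = 3 - 1*(-6) = 3 + 6 = 9)
X = 2 (X = -1 - 1*(-3) = -1 + 3 = 2)
y(B, j) = 2*B
-91 + y(g, 2)*F(7, 12) = -91 + (2*9)*12 = -91 + 18*12 = -91 + 216 = 125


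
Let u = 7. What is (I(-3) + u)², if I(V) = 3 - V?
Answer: 169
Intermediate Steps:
(I(-3) + u)² = ((3 - 1*(-3)) + 7)² = ((3 + 3) + 7)² = (6 + 7)² = 13² = 169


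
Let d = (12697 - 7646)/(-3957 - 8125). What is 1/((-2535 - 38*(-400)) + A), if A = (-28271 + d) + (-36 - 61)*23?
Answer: -12082/215511685 ≈ -5.6062e-5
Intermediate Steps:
d = -5051/12082 (d = 5051/(-12082) = 5051*(-1/12082) = -5051/12082 ≈ -0.41806)
A = -368530215/12082 (A = (-28271 - 5051/12082) + (-36 - 61)*23 = -341575273/12082 - 97*23 = -341575273/12082 - 2231 = -368530215/12082 ≈ -30502.)
1/((-2535 - 38*(-400)) + A) = 1/((-2535 - 38*(-400)) - 368530215/12082) = 1/((-2535 + 15200) - 368530215/12082) = 1/(12665 - 368530215/12082) = 1/(-215511685/12082) = -12082/215511685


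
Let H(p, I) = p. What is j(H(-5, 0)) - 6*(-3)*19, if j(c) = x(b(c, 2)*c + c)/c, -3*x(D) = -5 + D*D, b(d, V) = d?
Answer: 1105/3 ≈ 368.33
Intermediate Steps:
x(D) = 5/3 - D²/3 (x(D) = -(-5 + D*D)/3 = -(-5 + D²)/3 = 5/3 - D²/3)
j(c) = (5/3 - (c + c²)²/3)/c (j(c) = (5/3 - (c*c + c)²/3)/c = (5/3 - (c² + c)²/3)/c = (5/3 - (c + c²)²/3)/c)
j(H(-5, 0)) - 6*(-3)*19 = (⅓)*(5 - 1*(-5)²*(1 - 5)²)/(-5) - 6*(-3)*19 = (⅓)*(-⅕)*(5 - 1*25*(-4)²) + 18*19 = (⅓)*(-⅕)*(5 - 1*25*16) + 342 = (⅓)*(-⅕)*(5 - 400) + 342 = (⅓)*(-⅕)*(-395) + 342 = 79/3 + 342 = 1105/3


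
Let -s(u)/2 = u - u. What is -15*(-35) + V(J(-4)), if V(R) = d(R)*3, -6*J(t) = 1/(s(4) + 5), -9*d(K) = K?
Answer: 47251/90 ≈ 525.01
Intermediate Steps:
d(K) = -K/9
s(u) = 0 (s(u) = -2*(u - u) = -2*0 = 0)
J(t) = -1/30 (J(t) = -1/(6*(0 + 5)) = -⅙/5 = -⅙*⅕ = -1/30)
V(R) = -R/3 (V(R) = -R/9*3 = -R/3)
-15*(-35) + V(J(-4)) = -15*(-35) - ⅓*(-1/30) = 525 + 1/90 = 47251/90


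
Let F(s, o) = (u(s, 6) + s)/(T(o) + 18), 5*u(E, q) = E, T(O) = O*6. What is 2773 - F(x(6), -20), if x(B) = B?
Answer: 235711/85 ≈ 2773.1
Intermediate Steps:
T(O) = 6*O
u(E, q) = E/5
F(s, o) = 6*s/(5*(18 + 6*o)) (F(s, o) = (s/5 + s)/(6*o + 18) = (6*s/5)/(18 + 6*o) = 6*s/(5*(18 + 6*o)))
2773 - F(x(6), -20) = 2773 - 6/(5*(3 - 20)) = 2773 - 6/(5*(-17)) = 2773 - 6*(-1)/(5*17) = 2773 - 1*(-6/85) = 2773 + 6/85 = 235711/85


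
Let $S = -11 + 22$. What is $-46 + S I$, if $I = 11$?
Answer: $75$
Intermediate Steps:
$S = 11$
$-46 + S I = -46 + 11 \cdot 11 = -46 + 121 = 75$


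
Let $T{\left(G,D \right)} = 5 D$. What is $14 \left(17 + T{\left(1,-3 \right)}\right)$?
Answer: $28$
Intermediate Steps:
$14 \left(17 + T{\left(1,-3 \right)}\right) = 14 \left(17 + 5 \left(-3\right)\right) = 14 \left(17 - 15\right) = 14 \cdot 2 = 28$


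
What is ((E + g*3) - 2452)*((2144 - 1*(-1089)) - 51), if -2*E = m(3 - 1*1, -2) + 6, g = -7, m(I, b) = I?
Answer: -7881814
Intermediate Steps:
E = -4 (E = -((3 - 1*1) + 6)/2 = -((3 - 1) + 6)/2 = -(2 + 6)/2 = -½*8 = -4)
((E + g*3) - 2452)*((2144 - 1*(-1089)) - 51) = ((-4 - 7*3) - 2452)*((2144 - 1*(-1089)) - 51) = ((-4 - 21) - 2452)*((2144 + 1089) - 51) = (-25 - 2452)*(3233 - 51) = -2477*3182 = -7881814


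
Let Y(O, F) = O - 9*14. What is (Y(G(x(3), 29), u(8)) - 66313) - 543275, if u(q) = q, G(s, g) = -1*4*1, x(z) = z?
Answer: -609718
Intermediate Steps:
G(s, g) = -4 (G(s, g) = -4*1 = -4)
Y(O, F) = -126 + O (Y(O, F) = O - 126 = -126 + O)
(Y(G(x(3), 29), u(8)) - 66313) - 543275 = ((-126 - 4) - 66313) - 543275 = (-130 - 66313) - 543275 = -66443 - 543275 = -609718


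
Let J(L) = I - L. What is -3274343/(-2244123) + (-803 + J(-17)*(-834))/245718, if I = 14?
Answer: 27583089869/20423015382 ≈ 1.3506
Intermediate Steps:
J(L) = 14 - L
-3274343/(-2244123) + (-803 + J(-17)*(-834))/245718 = -3274343/(-2244123) + (-803 + (14 - 1*(-17))*(-834))/245718 = -3274343*(-1/2244123) + (-803 + (14 + 17)*(-834))*(1/245718) = 3274343/2244123 + (-803 + 31*(-834))*(1/245718) = 3274343/2244123 + (-803 - 25854)*(1/245718) = 3274343/2244123 - 26657*1/245718 = 3274343/2244123 - 26657/245718 = 27583089869/20423015382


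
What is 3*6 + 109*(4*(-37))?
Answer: -16114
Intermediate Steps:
3*6 + 109*(4*(-37)) = 18 + 109*(-148) = 18 - 16132 = -16114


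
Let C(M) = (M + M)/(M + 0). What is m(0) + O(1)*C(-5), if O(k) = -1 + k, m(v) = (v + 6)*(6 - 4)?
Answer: 12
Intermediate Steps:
m(v) = 12 + 2*v (m(v) = (6 + v)*2 = 12 + 2*v)
C(M) = 2 (C(M) = (2*M)/M = 2)
m(0) + O(1)*C(-5) = (12 + 2*0) + (-1 + 1)*2 = (12 + 0) + 0*2 = 12 + 0 = 12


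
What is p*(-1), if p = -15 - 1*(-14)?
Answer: 1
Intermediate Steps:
p = -1 (p = -15 + 14 = -1)
p*(-1) = -1*(-1) = 1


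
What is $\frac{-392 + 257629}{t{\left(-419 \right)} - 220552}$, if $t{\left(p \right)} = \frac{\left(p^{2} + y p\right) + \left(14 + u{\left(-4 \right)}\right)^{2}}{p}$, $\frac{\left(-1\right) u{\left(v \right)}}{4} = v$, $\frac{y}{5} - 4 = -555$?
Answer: $- \frac{107782303}{93742094} \approx -1.1498$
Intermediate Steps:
$y = -2755$ ($y = 20 + 5 \left(-555\right) = 20 - 2775 = -2755$)
$u{\left(v \right)} = - 4 v$
$t{\left(p \right)} = \frac{900 + p^{2} - 2755 p}{p}$ ($t{\left(p \right)} = \frac{\left(p^{2} - 2755 p\right) + \left(14 - -16\right)^{2}}{p} = \frac{\left(p^{2} - 2755 p\right) + \left(14 + 16\right)^{2}}{p} = \frac{\left(p^{2} - 2755 p\right) + 30^{2}}{p} = \frac{\left(p^{2} - 2755 p\right) + 900}{p} = \frac{900 + p^{2} - 2755 p}{p}$)
$\frac{-392 + 257629}{t{\left(-419 \right)} - 220552} = \frac{-392 + 257629}{\left(-2755 - 419 + \frac{900}{-419}\right) - 220552} = \frac{257237}{\left(-2755 - 419 + 900 \left(- \frac{1}{419}\right)\right) - 220552} = \frac{257237}{\left(-2755 - 419 - \frac{900}{419}\right) - 220552} = \frac{257237}{- \frac{1330806}{419} - 220552} = \frac{257237}{- \frac{93742094}{419}} = 257237 \left(- \frac{419}{93742094}\right) = - \frac{107782303}{93742094}$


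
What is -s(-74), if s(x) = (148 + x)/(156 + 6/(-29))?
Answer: -1073/2259 ≈ -0.47499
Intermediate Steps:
s(x) = 2146/2259 + 29*x/4518 (s(x) = (148 + x)/(156 + 6*(-1/29)) = (148 + x)/(156 - 6/29) = (148 + x)/(4518/29) = (148 + x)*(29/4518) = 2146/2259 + 29*x/4518)
-s(-74) = -(2146/2259 + (29/4518)*(-74)) = -(2146/2259 - 1073/2259) = -1*1073/2259 = -1073/2259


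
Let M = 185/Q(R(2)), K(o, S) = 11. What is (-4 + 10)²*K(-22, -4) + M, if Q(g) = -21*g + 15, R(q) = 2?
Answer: 10507/27 ≈ 389.15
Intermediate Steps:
Q(g) = 15 - 21*g
M = -185/27 (M = 185/(15 - 21*2) = 185/(15 - 42) = 185/(-27) = 185*(-1/27) = -185/27 ≈ -6.8519)
(-4 + 10)²*K(-22, -4) + M = (-4 + 10)²*11 - 185/27 = 6²*11 - 185/27 = 36*11 - 185/27 = 396 - 185/27 = 10507/27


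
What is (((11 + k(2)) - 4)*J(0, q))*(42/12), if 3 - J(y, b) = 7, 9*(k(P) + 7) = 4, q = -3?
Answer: -56/9 ≈ -6.2222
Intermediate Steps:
k(P) = -59/9 (k(P) = -7 + (⅑)*4 = -7 + 4/9 = -59/9)
J(y, b) = -4 (J(y, b) = 3 - 1*7 = 3 - 7 = -4)
(((11 + k(2)) - 4)*J(0, q))*(42/12) = (((11 - 59/9) - 4)*(-4))*(42/12) = ((40/9 - 4)*(-4))*(42*(1/12)) = ((4/9)*(-4))*(7/2) = -16/9*7/2 = -56/9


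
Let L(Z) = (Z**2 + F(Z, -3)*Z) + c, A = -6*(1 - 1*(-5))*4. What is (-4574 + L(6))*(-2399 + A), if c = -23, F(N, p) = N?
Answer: 11507075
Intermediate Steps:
A = -144 (A = -6*(1 + 5)*4 = -6*6*4 = -36*4 = -144)
L(Z) = -23 + 2*Z**2 (L(Z) = (Z**2 + Z*Z) - 23 = (Z**2 + Z**2) - 23 = 2*Z**2 - 23 = -23 + 2*Z**2)
(-4574 + L(6))*(-2399 + A) = (-4574 + (-23 + 2*6**2))*(-2399 - 144) = (-4574 + (-23 + 2*36))*(-2543) = (-4574 + (-23 + 72))*(-2543) = (-4574 + 49)*(-2543) = -4525*(-2543) = 11507075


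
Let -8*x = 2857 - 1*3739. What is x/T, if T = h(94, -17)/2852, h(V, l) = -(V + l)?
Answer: -44919/11 ≈ -4083.5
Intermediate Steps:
h(V, l) = -V - l
x = 441/4 (x = -(2857 - 1*3739)/8 = -(2857 - 3739)/8 = -1/8*(-882) = 441/4 ≈ 110.25)
T = -77/2852 (T = (-1*94 - 1*(-17))/2852 = (-94 + 17)*(1/2852) = -77*1/2852 = -77/2852 ≈ -0.026999)
x/T = 441/(4*(-77/2852)) = (441/4)*(-2852/77) = -44919/11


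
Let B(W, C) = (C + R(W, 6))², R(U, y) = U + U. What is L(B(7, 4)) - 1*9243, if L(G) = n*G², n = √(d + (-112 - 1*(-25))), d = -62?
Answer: -9243 + 104976*I*√149 ≈ -9243.0 + 1.2814e+6*I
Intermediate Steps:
R(U, y) = 2*U
n = I*√149 (n = √(-62 + (-112 - 1*(-25))) = √(-62 + (-112 + 25)) = √(-62 - 87) = √(-149) = I*√149 ≈ 12.207*I)
B(W, C) = (C + 2*W)²
L(G) = I*√149*G² (L(G) = (I*√149)*G² = I*√149*G²)
L(B(7, 4)) - 1*9243 = I*√149*((4 + 2*7)²)² - 1*9243 = I*√149*((4 + 14)²)² - 9243 = I*√149*(18²)² - 9243 = I*√149*324² - 9243 = I*√149*104976 - 9243 = 104976*I*√149 - 9243 = -9243 + 104976*I*√149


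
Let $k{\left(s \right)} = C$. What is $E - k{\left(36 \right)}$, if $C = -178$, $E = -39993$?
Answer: $-39815$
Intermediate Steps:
$k{\left(s \right)} = -178$
$E - k{\left(36 \right)} = -39993 - -178 = -39993 + 178 = -39815$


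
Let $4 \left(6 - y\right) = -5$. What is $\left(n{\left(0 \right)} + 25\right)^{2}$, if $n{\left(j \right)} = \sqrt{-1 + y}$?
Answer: $\frac{3025}{4} \approx 756.25$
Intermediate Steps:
$y = \frac{29}{4}$ ($y = 6 - - \frac{5}{4} = 6 + \frac{5}{4} = \frac{29}{4} \approx 7.25$)
$n{\left(j \right)} = \frac{5}{2}$ ($n{\left(j \right)} = \sqrt{-1 + \frac{29}{4}} = \sqrt{\frac{25}{4}} = \frac{5}{2}$)
$\left(n{\left(0 \right)} + 25\right)^{2} = \left(\frac{5}{2} + 25\right)^{2} = \left(\frac{55}{2}\right)^{2} = \frac{3025}{4}$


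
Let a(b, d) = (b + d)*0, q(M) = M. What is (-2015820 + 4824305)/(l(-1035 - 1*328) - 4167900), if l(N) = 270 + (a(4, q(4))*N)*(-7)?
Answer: -561697/833526 ≈ -0.67388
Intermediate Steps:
a(b, d) = 0
l(N) = 270 (l(N) = 270 + (0*N)*(-7) = 270 + 0*(-7) = 270 + 0 = 270)
(-2015820 + 4824305)/(l(-1035 - 1*328) - 4167900) = (-2015820 + 4824305)/(270 - 4167900) = 2808485/(-4167630) = 2808485*(-1/4167630) = -561697/833526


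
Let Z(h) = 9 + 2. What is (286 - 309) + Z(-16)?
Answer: -12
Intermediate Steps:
Z(h) = 11
(286 - 309) + Z(-16) = (286 - 309) + 11 = -23 + 11 = -12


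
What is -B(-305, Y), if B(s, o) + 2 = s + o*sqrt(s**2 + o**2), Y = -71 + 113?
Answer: 307 - 42*sqrt(94789) ≈ -12624.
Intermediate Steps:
Y = 42
B(s, o) = -2 + s + o*sqrt(o**2 + s**2) (B(s, o) = -2 + (s + o*sqrt(s**2 + o**2)) = -2 + (s + o*sqrt(o**2 + s**2)) = -2 + s + o*sqrt(o**2 + s**2))
-B(-305, Y) = -(-2 - 305 + 42*sqrt(42**2 + (-305)**2)) = -(-2 - 305 + 42*sqrt(1764 + 93025)) = -(-2 - 305 + 42*sqrt(94789)) = -(-307 + 42*sqrt(94789)) = 307 - 42*sqrt(94789)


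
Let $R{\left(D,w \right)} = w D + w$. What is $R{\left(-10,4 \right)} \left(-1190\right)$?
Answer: $42840$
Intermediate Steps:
$R{\left(D,w \right)} = w + D w$ ($R{\left(D,w \right)} = D w + w = w + D w$)
$R{\left(-10,4 \right)} \left(-1190\right) = 4 \left(1 - 10\right) \left(-1190\right) = 4 \left(-9\right) \left(-1190\right) = \left(-36\right) \left(-1190\right) = 42840$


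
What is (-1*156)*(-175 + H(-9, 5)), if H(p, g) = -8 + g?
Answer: 27768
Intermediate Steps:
(-1*156)*(-175 + H(-9, 5)) = (-1*156)*(-175 + (-8 + 5)) = -156*(-175 - 3) = -156*(-178) = 27768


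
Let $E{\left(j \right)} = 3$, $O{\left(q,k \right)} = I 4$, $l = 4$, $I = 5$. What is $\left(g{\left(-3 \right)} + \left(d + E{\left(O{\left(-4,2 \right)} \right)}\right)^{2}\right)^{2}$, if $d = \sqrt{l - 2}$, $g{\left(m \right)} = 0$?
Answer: $\left(3 + \sqrt{2}\right)^{4} \approx 379.68$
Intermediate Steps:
$O{\left(q,k \right)} = 20$ ($O{\left(q,k \right)} = 5 \cdot 4 = 20$)
$d = \sqrt{2}$ ($d = \sqrt{4 - 2} = \sqrt{2} \approx 1.4142$)
$\left(g{\left(-3 \right)} + \left(d + E{\left(O{\left(-4,2 \right)} \right)}\right)^{2}\right)^{2} = \left(0 + \left(\sqrt{2} + 3\right)^{2}\right)^{2} = \left(0 + \left(3 + \sqrt{2}\right)^{2}\right)^{2} = \left(\left(3 + \sqrt{2}\right)^{2}\right)^{2} = \left(3 + \sqrt{2}\right)^{4}$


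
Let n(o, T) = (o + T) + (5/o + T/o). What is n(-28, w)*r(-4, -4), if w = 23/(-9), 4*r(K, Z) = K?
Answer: 429/14 ≈ 30.643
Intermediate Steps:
r(K, Z) = K/4
w = -23/9 (w = 23*(-⅑) = -23/9 ≈ -2.5556)
n(o, T) = T + o + 5/o + T/o (n(o, T) = (T + o) + (5/o + T/o) = T + o + 5/o + T/o)
n(-28, w)*r(-4, -4) = ((5 - 23/9 - 28*(-23/9 - 28))/(-28))*((¼)*(-4)) = -(5 - 23/9 - 28*(-275/9))/28*(-1) = -(5 - 23/9 + 7700/9)/28*(-1) = -1/28*858*(-1) = -429/14*(-1) = 429/14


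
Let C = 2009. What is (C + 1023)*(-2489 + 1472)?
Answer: -3083544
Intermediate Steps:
(C + 1023)*(-2489 + 1472) = (2009 + 1023)*(-2489 + 1472) = 3032*(-1017) = -3083544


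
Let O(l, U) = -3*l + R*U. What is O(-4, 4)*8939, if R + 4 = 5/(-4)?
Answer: -80451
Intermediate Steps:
R = -21/4 (R = -4 + 5/(-4) = -4 + 5*(-¼) = -4 - 5/4 = -21/4 ≈ -5.2500)
O(l, U) = -3*l - 21*U/4
O(-4, 4)*8939 = (-3*(-4) - 21/4*4)*8939 = (12 - 21)*8939 = -9*8939 = -80451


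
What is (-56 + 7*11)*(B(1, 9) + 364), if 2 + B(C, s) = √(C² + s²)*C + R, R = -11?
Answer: 7371 + 21*√82 ≈ 7561.2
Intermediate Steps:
B(C, s) = -13 + C*√(C² + s²) (B(C, s) = -2 + (√(C² + s²)*C - 11) = -2 + (C*√(C² + s²) - 11) = -2 + (-11 + C*√(C² + s²)) = -13 + C*√(C² + s²))
(-56 + 7*11)*(B(1, 9) + 364) = (-56 + 7*11)*((-13 + 1*√(1² + 9²)) + 364) = (-56 + 77)*((-13 + 1*√(1 + 81)) + 364) = 21*((-13 + 1*√82) + 364) = 21*((-13 + √82) + 364) = 21*(351 + √82) = 7371 + 21*√82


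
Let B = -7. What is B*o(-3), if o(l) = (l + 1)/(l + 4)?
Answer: 14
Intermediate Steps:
o(l) = (1 + l)/(4 + l)
B*o(-3) = -7*(1 - 3)/(4 - 3) = -7*(-2)/1 = -7*(-2) = 14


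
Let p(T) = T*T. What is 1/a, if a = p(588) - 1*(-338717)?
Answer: 1/684461 ≈ 1.4610e-6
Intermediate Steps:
p(T) = T²
a = 684461 (a = 588² - 1*(-338717) = 345744 + 338717 = 684461)
1/a = 1/684461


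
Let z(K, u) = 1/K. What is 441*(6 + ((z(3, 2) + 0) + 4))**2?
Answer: 47089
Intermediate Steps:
441*(6 + ((z(3, 2) + 0) + 4))**2 = 441*(6 + ((1/3 + 0) + 4))**2 = 441*(6 + (1/3 + 4))**2 = 441*(6 + 13/3)**2 = 441*(31/3)**2 = 441*(961/9) = 47089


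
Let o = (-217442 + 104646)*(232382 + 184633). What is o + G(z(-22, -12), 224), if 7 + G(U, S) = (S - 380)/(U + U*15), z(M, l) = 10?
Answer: -1881504957919/40 ≈ -4.7038e+10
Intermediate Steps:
G(U, S) = -7 + (-380 + S)/(16*U) (G(U, S) = -7 + (S - 380)/(U + U*15) = -7 + (-380 + S)/(U + 15*U) = -7 + (-380 + S)/((16*U)) = -7 + (-380 + S)*(1/(16*U)) = -7 + (-380 + S)/(16*U))
o = -47037623940 (o = -112796*417015 = -47037623940)
o + G(z(-22, -12), 224) = -47037623940 + (1/16)*(-380 + 224 - 112*10)/10 = -47037623940 + (1/16)*(1/10)*(-380 + 224 - 1120) = -47037623940 + (1/16)*(1/10)*(-1276) = -47037623940 - 319/40 = -1881504957919/40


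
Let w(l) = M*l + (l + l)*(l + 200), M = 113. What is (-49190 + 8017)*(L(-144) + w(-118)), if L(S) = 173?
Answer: 1338657749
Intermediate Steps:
w(l) = 113*l + 2*l*(200 + l) (w(l) = 113*l + (l + l)*(l + 200) = 113*l + (2*l)*(200 + l) = 113*l + 2*l*(200 + l))
(-49190 + 8017)*(L(-144) + w(-118)) = (-49190 + 8017)*(173 - 118*(513 + 2*(-118))) = -41173*(173 - 118*(513 - 236)) = -41173*(173 - 118*277) = -41173*(173 - 32686) = -41173*(-32513) = 1338657749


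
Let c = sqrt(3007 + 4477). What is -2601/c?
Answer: -2601*sqrt(1871)/3742 ≈ -30.066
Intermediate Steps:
c = 2*sqrt(1871) (c = sqrt(7484) = 2*sqrt(1871) ≈ 86.510)
-2601/c = -2601*sqrt(1871)/3742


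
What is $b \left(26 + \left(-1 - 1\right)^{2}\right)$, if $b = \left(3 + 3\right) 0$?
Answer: $0$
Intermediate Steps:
$b = 0$ ($b = 6 \cdot 0 = 0$)
$b \left(26 + \left(-1 - 1\right)^{2}\right) = 0 \left(26 + \left(-1 - 1\right)^{2}\right) = 0 \left(26 + \left(-2\right)^{2}\right) = 0 \left(26 + 4\right) = 0 \cdot 30 = 0$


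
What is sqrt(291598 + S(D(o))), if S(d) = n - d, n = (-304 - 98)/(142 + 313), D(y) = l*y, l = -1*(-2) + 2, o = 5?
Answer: 2*sqrt(15090938135)/455 ≈ 539.98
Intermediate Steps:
l = 4 (l = 2 + 2 = 4)
D(y) = 4*y
n = -402/455 ≈ -0.88352
S(d) = -402/455 - d
sqrt(291598 + S(D(o))) = sqrt(291598 + (-402/455 - 4*5)) = sqrt(291598 + (-402/455 - 1*20)) = sqrt(291598 + (-402/455 - 20)) = sqrt(291598 - 9502/455) = sqrt(132667588/455) = 2*sqrt(15090938135)/455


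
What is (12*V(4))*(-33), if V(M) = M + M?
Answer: -3168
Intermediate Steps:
V(M) = 2*M
(12*V(4))*(-33) = (12*(2*4))*(-33) = (12*8)*(-33) = 96*(-33) = -3168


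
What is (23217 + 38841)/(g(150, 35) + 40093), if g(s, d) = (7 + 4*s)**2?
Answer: 31029/204271 ≈ 0.15190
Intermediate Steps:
(23217 + 38841)/(g(150, 35) + 40093) = (23217 + 38841)/((7 + 4*150)**2 + 40093) = 62058/((7 + 600)**2 + 40093) = 62058/(607**2 + 40093) = 62058/(368449 + 40093) = 62058/408542 = 62058*(1/408542) = 31029/204271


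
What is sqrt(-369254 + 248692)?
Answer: I*sqrt(120562) ≈ 347.22*I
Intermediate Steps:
sqrt(-369254 + 248692) = sqrt(-120562) = I*sqrt(120562)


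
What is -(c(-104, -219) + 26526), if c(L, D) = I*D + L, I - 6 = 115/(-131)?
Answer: -3314333/131 ≈ -25300.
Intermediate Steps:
I = 671/131 (I = 6 + 115/(-131) = 6 + 115*(-1/131) = 6 - 115/131 = 671/131 ≈ 5.1221)
c(L, D) = L + 671*D/131 (c(L, D) = 671*D/131 + L = L + 671*D/131)
-(c(-104, -219) + 26526) = -((-104 + (671/131)*(-219)) + 26526) = -((-104 - 146949/131) + 26526) = -(-160573/131 + 26526) = -1*3314333/131 = -3314333/131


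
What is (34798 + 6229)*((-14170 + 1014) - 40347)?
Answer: -2195067581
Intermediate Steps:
(34798 + 6229)*((-14170 + 1014) - 40347) = 41027*(-13156 - 40347) = 41027*(-53503) = -2195067581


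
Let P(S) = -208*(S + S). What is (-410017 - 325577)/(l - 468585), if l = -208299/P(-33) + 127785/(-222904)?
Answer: 655867379904/417811923253 ≈ 1.5698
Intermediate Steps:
P(S) = -416*S
l = -14039893/891616 (l = -208299/((-416*(-33))) + 127785/(-222904) = -208299/13728 + 127785*(-1/222904) = -208299*1/13728 - 127785/222904 = -5341/352 - 127785/222904 = -14039893/891616 ≈ -15.747)
(-410017 - 325577)/(l - 468585) = (-410017 - 325577)/(-14039893/891616 - 468585) = -735594/(-417811923253/891616) = -735594*(-891616/417811923253) = 655867379904/417811923253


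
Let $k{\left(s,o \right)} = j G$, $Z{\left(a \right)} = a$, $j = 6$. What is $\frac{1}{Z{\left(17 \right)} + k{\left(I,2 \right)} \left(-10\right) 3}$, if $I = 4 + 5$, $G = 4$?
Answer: $- \frac{1}{703} \approx -0.0014225$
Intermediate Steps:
$I = 9$
$k{\left(s,o \right)} = 24$ ($k{\left(s,o \right)} = 6 \cdot 4 = 24$)
$\frac{1}{Z{\left(17 \right)} + k{\left(I,2 \right)} \left(-10\right) 3} = \frac{1}{17 + 24 \left(-10\right) 3} = \frac{1}{17 - 720} = \frac{1}{-703} = - \frac{1}{703}$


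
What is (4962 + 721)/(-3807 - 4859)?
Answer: -5683/8666 ≈ -0.65578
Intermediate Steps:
(4962 + 721)/(-3807 - 4859) = 5683/(-8666) = 5683*(-1/8666) = -5683/8666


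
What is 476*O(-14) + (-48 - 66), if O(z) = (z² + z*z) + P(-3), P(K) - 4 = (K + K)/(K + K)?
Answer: 188858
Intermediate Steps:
P(K) = 5 (P(K) = 4 + (K + K)/(K + K) = 4 + (2*K)/((2*K)) = 4 + (2*K)*(1/(2*K)) = 4 + 1 = 5)
O(z) = 5 + 2*z² (O(z) = (z² + z*z) + 5 = (z² + z²) + 5 = 2*z² + 5 = 5 + 2*z²)
476*O(-14) + (-48 - 66) = 476*(5 + 2*(-14)²) + (-48 - 66) = 476*(5 + 2*196) - 114 = 476*(5 + 392) - 114 = 476*397 - 114 = 188972 - 114 = 188858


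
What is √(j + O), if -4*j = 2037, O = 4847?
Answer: √17351/2 ≈ 65.862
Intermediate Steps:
j = -2037/4 (j = -¼*2037 = -2037/4 ≈ -509.25)
√(j + O) = √(-2037/4 + 4847) = √(17351/4) = √17351/2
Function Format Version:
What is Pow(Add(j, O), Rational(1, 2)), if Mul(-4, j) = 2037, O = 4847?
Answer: Mul(Rational(1, 2), Pow(17351, Rational(1, 2))) ≈ 65.862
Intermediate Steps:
j = Rational(-2037, 4) (j = Mul(Rational(-1, 4), 2037) = Rational(-2037, 4) ≈ -509.25)
Pow(Add(j, O), Rational(1, 2)) = Pow(Add(Rational(-2037, 4), 4847), Rational(1, 2)) = Pow(Rational(17351, 4), Rational(1, 2)) = Mul(Rational(1, 2), Pow(17351, Rational(1, 2)))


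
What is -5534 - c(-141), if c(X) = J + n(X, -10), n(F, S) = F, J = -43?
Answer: -5350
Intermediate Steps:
c(X) = -43 + X
-5534 - c(-141) = -5534 - (-43 - 141) = -5534 - 1*(-184) = -5534 + 184 = -5350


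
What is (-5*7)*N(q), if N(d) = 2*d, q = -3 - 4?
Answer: 490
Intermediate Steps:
q = -7
(-5*7)*N(q) = (-5*7)*(2*(-7)) = -35*(-14) = 490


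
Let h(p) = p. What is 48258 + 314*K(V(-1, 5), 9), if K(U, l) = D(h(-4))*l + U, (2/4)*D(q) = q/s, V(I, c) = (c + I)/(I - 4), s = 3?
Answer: 202354/5 ≈ 40471.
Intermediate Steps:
V(I, c) = (I + c)/(-4 + I)
D(q) = 2*q/3 (D(q) = 2*(q/3) = 2*q/3)
K(U, l) = U - 8*l/3 (K(U, l) = ((⅔)*(-4))*l + U = -8*l/3 + U = U - 8*l/3)
48258 + 314*K(V(-1, 5), 9) = 48258 + 314*((-1 + 5)/(-4 - 1) - 8/3*9) = 48258 + 314*(4/(-5) - 24) = 48258 + 314*(-⅕*4 - 24) = 48258 + 314*(-⅘ - 24) = 48258 + 314*(-124/5) = 48258 - 38936/5 = 202354/5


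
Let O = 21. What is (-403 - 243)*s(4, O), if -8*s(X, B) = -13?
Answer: -4199/4 ≈ -1049.8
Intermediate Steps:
s(X, B) = 13/8 (s(X, B) = -⅛*(-13) = 13/8)
(-403 - 243)*s(4, O) = (-403 - 243)*(13/8) = -646*13/8 = -4199/4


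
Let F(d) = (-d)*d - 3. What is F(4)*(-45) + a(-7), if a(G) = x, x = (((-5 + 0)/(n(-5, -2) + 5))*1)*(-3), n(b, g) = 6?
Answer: 9420/11 ≈ 856.36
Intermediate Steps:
F(d) = -3 - d² (F(d) = -d² - 3 = -3 - d²)
x = 15/11 (x = (((-5 + 0)/(6 + 5))*1)*(-3) = (-5/11*1)*(-3) = (-5*1/11*1)*(-3) = -5/11*1*(-3) = -5/11*(-3) = 15/11 ≈ 1.3636)
a(G) = 15/11
F(4)*(-45) + a(-7) = (-3 - 1*4²)*(-45) + 15/11 = (-3 - 1*16)*(-45) + 15/11 = (-3 - 16)*(-45) + 15/11 = -19*(-45) + 15/11 = 855 + 15/11 = 9420/11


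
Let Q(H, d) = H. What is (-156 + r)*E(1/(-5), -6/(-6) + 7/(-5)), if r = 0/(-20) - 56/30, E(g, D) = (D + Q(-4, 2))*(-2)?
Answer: -104192/75 ≈ -1389.2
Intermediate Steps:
E(g, D) = 8 - 2*D (E(g, D) = (D - 4)*(-2) = (-4 + D)*(-2) = 8 - 2*D)
r = -28/15 (r = 0*(-1/20) - 56*1/30 = 0 - 28/15 = -28/15 ≈ -1.8667)
(-156 + r)*E(1/(-5), -6/(-6) + 7/(-5)) = (-156 - 28/15)*(8 - 2*(-6/(-6) + 7/(-5))) = -2368*(8 - 2*(-6*(-1/6) + 7*(-1/5)))/15 = -2368*(8 - 2*(1 - 7/5))/15 = -2368*(8 - 2*(-2/5))/15 = -2368*(8 + 4/5)/15 = -2368/15*44/5 = -104192/75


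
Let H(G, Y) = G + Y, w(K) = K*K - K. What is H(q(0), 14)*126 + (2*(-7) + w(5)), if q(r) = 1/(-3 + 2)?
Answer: 1644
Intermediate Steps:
w(K) = K² - K
q(r) = -1 (q(r) = 1/(-1) = -1)
H(q(0), 14)*126 + (2*(-7) + w(5)) = (-1 + 14)*126 + (2*(-7) + 5*(-1 + 5)) = 13*126 + (-14 + 5*4) = 1638 + (-14 + 20) = 1638 + 6 = 1644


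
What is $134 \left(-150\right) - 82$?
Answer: $-20182$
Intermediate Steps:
$134 \left(-150\right) - 82 = -20100 - 82 = -20182$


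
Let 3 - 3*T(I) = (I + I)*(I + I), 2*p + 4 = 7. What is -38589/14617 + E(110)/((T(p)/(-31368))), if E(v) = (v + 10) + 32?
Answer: 34846421667/14617 ≈ 2.3840e+6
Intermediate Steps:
p = 3/2 (p = -2 + (½)*7 = -2 + 7/2 = 3/2 ≈ 1.5000)
T(I) = 1 - 4*I²/3 (T(I) = 1 - (I + I)*(I + I)/3 = 1 - 2*I*2*I/3 = 1 - 4*I²/3)
E(v) = 42 + v (E(v) = (10 + v) + 32 = 42 + v)
-38589/14617 + E(110)/((T(p)/(-31368))) = -38589/14617 + (42 + 110)/(((1 - 4*(3/2)²/3)/(-31368))) = -38589*1/14617 + 152/(((1 - 4/3*9/4)*(-1/31368))) = -38589/14617 + 152/(((1 - 3)*(-1/31368))) = -38589/14617 + 152/((-2*(-1/31368))) = -38589/14617 + 152/(1/15684) = -38589/14617 + 152*15684 = -38589/14617 + 2383968 = 34846421667/14617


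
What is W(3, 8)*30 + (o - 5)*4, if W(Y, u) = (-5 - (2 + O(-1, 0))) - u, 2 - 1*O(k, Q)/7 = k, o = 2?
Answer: -1092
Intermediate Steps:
O(k, Q) = 14 - 7*k
W(Y, u) = -28 - u (W(Y, u) = (-5 - (2 + (14 - 7*(-1)))) - u = (-5 - (2 + (14 + 7))) - u = (-5 - (2 + 21)) - u = (-5 - 1*23) - u = (-5 - 23) - u = -28 - u)
W(3, 8)*30 + (o - 5)*4 = (-28 - 1*8)*30 + (2 - 5)*4 = (-28 - 8)*30 - 3*4 = -36*30 - 12 = -1080 - 12 = -1092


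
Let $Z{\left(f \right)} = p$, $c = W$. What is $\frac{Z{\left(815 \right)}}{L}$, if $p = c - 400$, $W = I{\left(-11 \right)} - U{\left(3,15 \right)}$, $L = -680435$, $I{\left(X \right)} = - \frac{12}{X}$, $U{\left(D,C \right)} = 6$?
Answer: $\frac{4454}{7484785} \approx 0.00059507$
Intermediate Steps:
$W = - \frac{54}{11}$ ($W = - \frac{12}{-11} - 6 = \left(-12\right) \left(- \frac{1}{11}\right) - 6 = \frac{12}{11} - 6 = - \frac{54}{11} \approx -4.9091$)
$c = - \frac{54}{11} \approx -4.9091$
$p = - \frac{4454}{11}$ ($p = - \frac{54}{11} - 400 = - \frac{4454}{11} \approx -404.91$)
$Z{\left(f \right)} = - \frac{4454}{11}$
$\frac{Z{\left(815 \right)}}{L} = - \frac{4454}{11 \left(-680435\right)} = \left(- \frac{4454}{11}\right) \left(- \frac{1}{680435}\right) = \frac{4454}{7484785}$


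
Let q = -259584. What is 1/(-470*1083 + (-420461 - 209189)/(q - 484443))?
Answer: -744027/378716553620 ≈ -1.9646e-6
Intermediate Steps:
1/(-470*1083 + (-420461 - 209189)/(q - 484443)) = 1/(-470*1083 + (-420461 - 209189)/(-259584 - 484443)) = 1/(-509010 - 629650/(-744027)) = 1/(-509010 - 629650*(-1/744027)) = 1/(-509010 + 629650/744027) = 1/(-378716553620/744027) = -744027/378716553620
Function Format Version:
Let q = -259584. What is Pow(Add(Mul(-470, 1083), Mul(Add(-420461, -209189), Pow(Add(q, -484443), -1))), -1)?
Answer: Rational(-744027, 378716553620) ≈ -1.9646e-6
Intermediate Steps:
Pow(Add(Mul(-470, 1083), Mul(Add(-420461, -209189), Pow(Add(q, -484443), -1))), -1) = Pow(Add(Mul(-470, 1083), Mul(Add(-420461, -209189), Pow(Add(-259584, -484443), -1))), -1) = Pow(Add(-509010, Mul(-629650, Pow(-744027, -1))), -1) = Pow(Add(-509010, Mul(-629650, Rational(-1, 744027))), -1) = Pow(Add(-509010, Rational(629650, 744027)), -1) = Pow(Rational(-378716553620, 744027), -1) = Rational(-744027, 378716553620)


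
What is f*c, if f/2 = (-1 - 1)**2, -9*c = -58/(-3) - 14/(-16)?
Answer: -485/27 ≈ -17.963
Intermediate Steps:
c = -485/216 (c = -(-58/(-3) - 14/(-16))/9 = -(-58*(-1/3) - 14*(-1/16))/9 = -(58/3 + 7/8)/9 = -1/9*485/24 = -485/216 ≈ -2.2454)
f = 8 (f = 2*(-1 - 1)**2 = 2*(-2)**2 = 2*4 = 8)
f*c = 8*(-485/216) = -485/27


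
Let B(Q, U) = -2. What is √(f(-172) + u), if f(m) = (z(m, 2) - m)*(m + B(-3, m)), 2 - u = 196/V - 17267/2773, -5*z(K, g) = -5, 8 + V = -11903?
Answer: I*√32830129372980404665/33029203 ≈ 173.48*I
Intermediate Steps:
V = -11911 (V = -8 - 11903 = -11911)
z(K, g) = 1 (z(K, g) = -⅕*(-5) = 1)
u = 272269151/33029203 (u = 2 - (196/(-11911) - 17267/2773) = 2 - (196*(-1/11911) - 17267*1/2773) = 2 - (-196/11911 - 17267/2773) = 2 - 1*(-206210745/33029203) = 2 + 206210745/33029203 = 272269151/33029203 ≈ 8.2433)
f(m) = (1 - m)*(-2 + m) (f(m) = (1 - m)*(m - 2) = (1 - m)*(-2 + m))
√(f(-172) + u) = √((-2 - 1*(-172)² + 3*(-172)) + 272269151/33029203) = √((-2 - 1*29584 - 516) + 272269151/33029203) = √((-2 - 29584 - 516) + 272269151/33029203) = √(-30102 + 272269151/33029203) = √(-993972799555/33029203) = I*√32830129372980404665/33029203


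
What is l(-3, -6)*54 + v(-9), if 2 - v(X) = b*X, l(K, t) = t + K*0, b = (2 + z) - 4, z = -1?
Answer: -349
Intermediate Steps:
b = -3 (b = (2 - 1) - 4 = 1 - 4 = -3)
l(K, t) = t (l(K, t) = t + 0 = t)
v(X) = 2 + 3*X (v(X) = 2 - (-3)*X = 2 + 3*X)
l(-3, -6)*54 + v(-9) = -6*54 + (2 + 3*(-9)) = -324 + (2 - 27) = -324 - 25 = -349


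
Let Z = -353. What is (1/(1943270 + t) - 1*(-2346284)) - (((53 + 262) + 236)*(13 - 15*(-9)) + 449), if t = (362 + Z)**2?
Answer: 4400304405738/1943351 ≈ 2.2643e+6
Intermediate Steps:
t = 81 (t = (362 - 353)**2 = 9**2 = 81)
(1/(1943270 + t) - 1*(-2346284)) - (((53 + 262) + 236)*(13 - 15*(-9)) + 449) = (1/(1943270 + 81) - 1*(-2346284)) - (((53 + 262) + 236)*(13 - 15*(-9)) + 449) = (1/1943351 + 2346284) - ((315 + 236)*(13 + 135) + 449) = (1/1943351 + 2346284) - (551*148 + 449) = 4559653357685/1943351 - (81548 + 449) = 4559653357685/1943351 - 1*81997 = 4559653357685/1943351 - 81997 = 4400304405738/1943351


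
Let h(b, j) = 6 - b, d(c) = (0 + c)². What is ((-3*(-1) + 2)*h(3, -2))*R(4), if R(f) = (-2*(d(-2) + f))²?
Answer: 3840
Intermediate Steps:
d(c) = c²
R(f) = (-8 - 2*f)² (R(f) = (-2*((-2)² + f))² = (-2*(4 + f))² = (-8 - 2*f)²)
((-3*(-1) + 2)*h(3, -2))*R(4) = ((-3*(-1) + 2)*(6 - 1*3))*(4*(4 + 4)²) = ((3 + 2)*(6 - 3))*(4*8²) = (5*3)*(4*64) = 15*256 = 3840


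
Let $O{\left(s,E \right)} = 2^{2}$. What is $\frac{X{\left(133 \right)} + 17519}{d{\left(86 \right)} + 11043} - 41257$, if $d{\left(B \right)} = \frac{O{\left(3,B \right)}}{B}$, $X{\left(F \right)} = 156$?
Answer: $- \frac{19590167682}{474851} \approx -41255.0$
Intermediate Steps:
$O{\left(s,E \right)} = 4$
$d{\left(B \right)} = \frac{4}{B}$
$\frac{X{\left(133 \right)} + 17519}{d{\left(86 \right)} + 11043} - 41257 = \frac{156 + 17519}{\frac{4}{86} + 11043} - 41257 = \frac{17675}{4 \cdot \frac{1}{86} + 11043} - 41257 = \frac{17675}{\frac{2}{43} + 11043} - 41257 = \frac{17675}{\frac{474851}{43}} - 41257 = 17675 \cdot \frac{43}{474851} - 41257 = \frac{760025}{474851} - 41257 = - \frac{19590167682}{474851}$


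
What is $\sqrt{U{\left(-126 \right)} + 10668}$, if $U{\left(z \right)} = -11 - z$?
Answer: $\sqrt{10783} \approx 103.84$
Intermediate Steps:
$\sqrt{U{\left(-126 \right)} + 10668} = \sqrt{\left(-11 - -126\right) + 10668} = \sqrt{\left(-11 + 126\right) + 10668} = \sqrt{115 + 10668} = \sqrt{10783}$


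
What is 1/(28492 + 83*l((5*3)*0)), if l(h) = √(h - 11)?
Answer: 28492/811869843 - 83*I*√11/811869843 ≈ 3.5094e-5 - 3.3907e-7*I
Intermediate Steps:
l(h) = √(-11 + h)
1/(28492 + 83*l((5*3)*0)) = 1/(28492 + 83*√(-11 + (5*3)*0)) = 1/(28492 + 83*√(-11 + 15*0)) = 1/(28492 + 83*√(-11 + 0)) = 1/(28492 + 83*√(-11)) = 1/(28492 + 83*(I*√11)) = 1/(28492 + 83*I*√11)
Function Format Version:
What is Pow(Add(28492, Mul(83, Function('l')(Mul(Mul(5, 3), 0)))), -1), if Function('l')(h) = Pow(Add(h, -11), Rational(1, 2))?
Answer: Add(Rational(28492, 811869843), Mul(Rational(-83, 811869843), I, Pow(11, Rational(1, 2)))) ≈ Add(3.5094e-5, Mul(-3.3907e-7, I))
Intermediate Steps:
Function('l')(h) = Pow(Add(-11, h), Rational(1, 2))
Pow(Add(28492, Mul(83, Function('l')(Mul(Mul(5, 3), 0)))), -1) = Pow(Add(28492, Mul(83, Pow(Add(-11, Mul(Mul(5, 3), 0)), Rational(1, 2)))), -1) = Pow(Add(28492, Mul(83, Pow(Add(-11, Mul(15, 0)), Rational(1, 2)))), -1) = Pow(Add(28492, Mul(83, Pow(Add(-11, 0), Rational(1, 2)))), -1) = Pow(Add(28492, Mul(83, Pow(-11, Rational(1, 2)))), -1) = Pow(Add(28492, Mul(83, Mul(I, Pow(11, Rational(1, 2))))), -1) = Pow(Add(28492, Mul(83, I, Pow(11, Rational(1, 2)))), -1)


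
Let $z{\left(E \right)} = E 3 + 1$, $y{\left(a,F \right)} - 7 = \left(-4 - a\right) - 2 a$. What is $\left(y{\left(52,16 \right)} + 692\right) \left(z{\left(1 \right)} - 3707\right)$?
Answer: $-1995917$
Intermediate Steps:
$y{\left(a,F \right)} = 3 - 3 a$ ($y{\left(a,F \right)} = 7 - \left(4 + 3 a\right) = 3 - 3 a$)
$z{\left(E \right)} = 1 + 3 E$ ($z{\left(E \right)} = 3 E + 1 = 1 + 3 E$)
$\left(y{\left(52,16 \right)} + 692\right) \left(z{\left(1 \right)} - 3707\right) = \left(\left(3 - 156\right) + 692\right) \left(\left(1 + 3 \cdot 1\right) - 3707\right) = \left(\left(3 - 156\right) + 692\right) \left(\left(1 + 3\right) - 3707\right) = \left(-153 + 692\right) \left(4 - 3707\right) = 539 \left(-3703\right) = -1995917$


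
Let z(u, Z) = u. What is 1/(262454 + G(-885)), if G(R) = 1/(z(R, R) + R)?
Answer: 1770/464543579 ≈ 3.8102e-6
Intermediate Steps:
G(R) = 1/(2*R) (G(R) = 1/(R + R) = 1/(2*R))
1/(262454 + G(-885)) = 1/(262454 + (1/2)/(-885)) = 1/(262454 + (1/2)*(-1/885)) = 1/(262454 - 1/1770) = 1/(464543579/1770) = 1770/464543579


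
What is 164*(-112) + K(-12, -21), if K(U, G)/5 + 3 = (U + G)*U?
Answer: -16403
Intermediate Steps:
K(U, G) = -15 + 5*U*(G + U) (K(U, G) = -15 + 5*((U + G)*U) = -15 + 5*((G + U)*U) = -15 + 5*(U*(G + U)) = -15 + 5*U*(G + U))
164*(-112) + K(-12, -21) = 164*(-112) + (-15 + 5*(-12)² + 5*(-21)*(-12)) = -18368 + (-15 + 5*144 + 1260) = -18368 + (-15 + 720 + 1260) = -18368 + 1965 = -16403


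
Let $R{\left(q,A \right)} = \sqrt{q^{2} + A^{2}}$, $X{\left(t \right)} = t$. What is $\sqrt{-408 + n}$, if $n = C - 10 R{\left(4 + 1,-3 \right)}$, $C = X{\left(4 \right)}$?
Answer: $\sqrt{-404 - 10 \sqrt{34}} \approx 21.501 i$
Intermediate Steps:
$C = 4$
$R{\left(q,A \right)} = \sqrt{A^{2} + q^{2}}$
$n = 4 - 10 \sqrt{34}$ ($n = 4 - 10 \sqrt{\left(-3\right)^{2} + \left(4 + 1\right)^{2}} = 4 - 10 \sqrt{9 + 5^{2}} = 4 - 10 \sqrt{9 + 25} = 4 - 10 \sqrt{34} \approx -54.31$)
$\sqrt{-408 + n} = \sqrt{-408 + \left(4 - 10 \sqrt{34}\right)} = \sqrt{-404 - 10 \sqrt{34}}$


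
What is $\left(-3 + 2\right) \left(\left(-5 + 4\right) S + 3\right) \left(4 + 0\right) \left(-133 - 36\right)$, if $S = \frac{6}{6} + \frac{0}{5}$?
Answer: $1352$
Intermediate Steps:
$S = 1$ ($S = 6 \cdot \frac{1}{6} + 0 \cdot \frac{1}{5} = 1 + 0 = 1$)
$\left(-3 + 2\right) \left(\left(-5 + 4\right) S + 3\right) \left(4 + 0\right) \left(-133 - 36\right) = \left(-3 + 2\right) \left(\left(-5 + 4\right) 1 + 3\right) \left(4 + 0\right) \left(-133 - 36\right) = - \left(\left(-1\right) 1 + 3\right) 4 \left(-169\right) = - \left(-1 + 3\right) 4 \left(-169\right) = - 2 \cdot 4 \left(-169\right) = \left(-1\right) 8 \left(-169\right) = \left(-8\right) \left(-169\right) = 1352$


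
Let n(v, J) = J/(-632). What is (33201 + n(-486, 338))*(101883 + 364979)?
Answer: 2449005621557/158 ≈ 1.5500e+10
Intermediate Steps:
n(v, J) = -J/632 (n(v, J) = J*(-1/632) = -J/632)
(33201 + n(-486, 338))*(101883 + 364979) = (33201 - 1/632*338)*(101883 + 364979) = (33201 - 169/316)*466862 = (10491347/316)*466862 = 2449005621557/158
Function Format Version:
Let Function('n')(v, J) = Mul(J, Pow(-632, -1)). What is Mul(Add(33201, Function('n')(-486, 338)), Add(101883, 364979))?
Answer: Rational(2449005621557, 158) ≈ 1.5500e+10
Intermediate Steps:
Function('n')(v, J) = Mul(Rational(-1, 632), J) (Function('n')(v, J) = Mul(J, Rational(-1, 632)) = Mul(Rational(-1, 632), J))
Mul(Add(33201, Function('n')(-486, 338)), Add(101883, 364979)) = Mul(Add(33201, Mul(Rational(-1, 632), 338)), Add(101883, 364979)) = Mul(Add(33201, Rational(-169, 316)), 466862) = Mul(Rational(10491347, 316), 466862) = Rational(2449005621557, 158)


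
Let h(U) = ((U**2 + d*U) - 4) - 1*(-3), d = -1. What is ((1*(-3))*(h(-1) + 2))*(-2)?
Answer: 18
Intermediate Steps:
h(U) = -1 + U**2 - U (h(U) = ((U**2 - U) - 4) - 1*(-3) = (-4 + U**2 - U) + 3 = -1 + U**2 - U)
((1*(-3))*(h(-1) + 2))*(-2) = ((1*(-3))*((-1 + (-1)**2 - 1*(-1)) + 2))*(-2) = -3*((-1 + 1 + 1) + 2)*(-2) = -3*(1 + 2)*(-2) = -3*3*(-2) = -9*(-2) = 18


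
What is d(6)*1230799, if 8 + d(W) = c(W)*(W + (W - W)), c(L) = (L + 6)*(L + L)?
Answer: 1053563944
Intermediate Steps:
c(L) = 2*L*(6 + L) (c(L) = (6 + L)*(2*L) = 2*L*(6 + L))
d(W) = -8 + 2*W²*(6 + W) (d(W) = -8 + (2*W*(6 + W))*(W + (W - W)) = -8 + (2*W*(6 + W))*(W + 0) = -8 + (2*W*(6 + W))*W = -8 + 2*W²*(6 + W))
d(6)*1230799 = (-8 + 2*6²*(6 + 6))*1230799 = (-8 + 2*36*12)*1230799 = (-8 + 864)*1230799 = 856*1230799 = 1053563944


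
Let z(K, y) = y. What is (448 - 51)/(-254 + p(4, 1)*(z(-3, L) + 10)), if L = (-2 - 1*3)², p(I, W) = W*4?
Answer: -397/114 ≈ -3.4825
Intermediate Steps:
p(I, W) = 4*W
L = 25 (L = (-2 - 3)² = (-5)² = 25)
(448 - 51)/(-254 + p(4, 1)*(z(-3, L) + 10)) = (448 - 51)/(-254 + (4*1)*(25 + 10)) = 397/(-254 + 4*35) = 397/(-254 + 140) = 397/(-114) = 397*(-1/114) = -397/114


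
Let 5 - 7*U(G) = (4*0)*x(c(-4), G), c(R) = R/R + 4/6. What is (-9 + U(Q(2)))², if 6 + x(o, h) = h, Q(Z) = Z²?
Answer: 3364/49 ≈ 68.653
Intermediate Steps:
c(R) = 5/3 (c(R) = 1 + 4*(⅙) = 1 + ⅔ = 5/3)
x(o, h) = -6 + h
U(G) = 5/7 (U(G) = 5/7 - 4*0*(-6 + G)/7 = 5/7 - 0*(-6 + G) = 5/7 - ⅐*0 = 5/7 + 0 = 5/7)
(-9 + U(Q(2)))² = (-9 + 5/7)² = (-58/7)² = 3364/49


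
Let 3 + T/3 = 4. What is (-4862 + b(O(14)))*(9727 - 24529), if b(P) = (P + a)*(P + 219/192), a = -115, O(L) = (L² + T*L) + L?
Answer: -14123838969/32 ≈ -4.4137e+8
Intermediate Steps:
T = 3 (T = -9 + 3*4 = -9 + 12 = 3)
O(L) = L² + 4*L (O(L) = (L² + 3*L) + L = L² + 4*L)
b(P) = (-115 + P)*(73/64 + P) (b(P) = (P - 115)*(P + 219/192) = (-115 + P)*(P + 219*(1/192)) = (-115 + P)*(P + 73/64) = (-115 + P)*(73/64 + P))
(-4862 + b(O(14)))*(9727 - 24529) = (-4862 + (-8395/64 + (14*(4 + 14))² - 51009*(4 + 14)/32))*(9727 - 24529) = (-4862 + (-8395/64 + (14*18)² - 51009*18/32))*(-14802) = (-4862 + (-8395/64 + 252² - 7287/64*252))*(-14802) = (-4862 + (-8395/64 + 63504 - 459081/16))*(-14802) = (-4862 + 2219537/64)*(-14802) = (1908369/64)*(-14802) = -14123838969/32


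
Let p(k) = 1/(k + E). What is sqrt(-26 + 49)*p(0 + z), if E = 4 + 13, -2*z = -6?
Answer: sqrt(23)/20 ≈ 0.23979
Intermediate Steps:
z = 3 (z = -1/2*(-6) = 3)
E = 17
p(k) = 1/(17 + k) (p(k) = 1/(k + 17) = 1/(17 + k))
sqrt(-26 + 49)*p(0 + z) = sqrt(-26 + 49)/(17 + (0 + 3)) = sqrt(23)/(17 + 3) = sqrt(23)/20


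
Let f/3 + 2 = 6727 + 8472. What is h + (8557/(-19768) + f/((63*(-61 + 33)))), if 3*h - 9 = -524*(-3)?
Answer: 29694811/59304 ≈ 500.72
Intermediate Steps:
f = 45591 (f = -6 + 3*(6727 + 8472) = -6 + 3*15199 = -6 + 45597 = 45591)
h = 527 (h = 3 + (-524*(-3))/3 = 3 + (1/3)*1572 = 3 + 524 = 527)
h + (8557/(-19768) + f/((63*(-61 + 33)))) = 527 + (8557/(-19768) + 45591/((63*(-61 + 33)))) = 527 + (8557*(-1/19768) + 45591/((63*(-28)))) = 527 + (-8557/19768 + 45591/(-1764)) = 527 + (-8557/19768 + 45591*(-1/1764)) = 527 + (-8557/19768 - 2171/84) = 527 - 1558397/59304 = 29694811/59304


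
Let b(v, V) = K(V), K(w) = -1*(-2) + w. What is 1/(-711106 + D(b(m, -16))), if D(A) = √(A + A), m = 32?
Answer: -355553/252835871632 - I*√7/252835871632 ≈ -1.4063e-6 - 1.0464e-11*I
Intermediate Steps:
K(w) = 2 + w
b(v, V) = 2 + V
D(A) = √2*√A (D(A) = √(2*A) = √2*√A)
1/(-711106 + D(b(m, -16))) = 1/(-711106 + √2*√(2 - 16)) = 1/(-711106 + √2*√(-14)) = 1/(-711106 + √2*(I*√14)) = 1/(-711106 + 2*I*√7)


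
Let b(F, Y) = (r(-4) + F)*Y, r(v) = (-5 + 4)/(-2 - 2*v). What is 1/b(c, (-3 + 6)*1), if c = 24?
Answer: 2/143 ≈ 0.013986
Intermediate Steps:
r(v) = -1/(-2 - 2*v)
b(F, Y) = Y*(-⅙ + F) (b(F, Y) = (1/(2*(1 - 4)) + F)*Y = ((½)/(-3) + F)*Y = ((½)*(-⅓) + F)*Y = (-⅙ + F)*Y = Y*(-⅙ + F))
1/b(c, (-3 + 6)*1) = 1/(((-3 + 6)*1)*(-⅙ + 24)) = 1/((3*1)*(143/6)) = 1/(3*(143/6)) = 1/(143/2) = 2/143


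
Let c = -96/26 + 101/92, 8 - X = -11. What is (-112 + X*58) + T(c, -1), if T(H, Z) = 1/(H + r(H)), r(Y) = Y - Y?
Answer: 3070774/3103 ≈ 989.61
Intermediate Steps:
X = 19 (X = 8 - 1*(-11) = 8 + 11 = 19)
r(Y) = 0
c = -3103/1196 (c = -96*1/26 + 101*(1/92) = -48/13 + 101/92 = -3103/1196 ≈ -2.5945)
T(H, Z) = 1/H (T(H, Z) = 1/(H + 0) = 1/H)
(-112 + X*58) + T(c, -1) = (-112 + 19*58) + 1/(-3103/1196) = (-112 + 1102) - 1196/3103 = 990 - 1196/3103 = 3070774/3103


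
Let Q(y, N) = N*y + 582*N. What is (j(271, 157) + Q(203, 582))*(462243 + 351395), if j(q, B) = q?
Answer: 371947288958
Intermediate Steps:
Q(y, N) = 582*N + N*y
(j(271, 157) + Q(203, 582))*(462243 + 351395) = (271 + 582*(582 + 203))*(462243 + 351395) = (271 + 582*785)*813638 = (271 + 456870)*813638 = 457141*813638 = 371947288958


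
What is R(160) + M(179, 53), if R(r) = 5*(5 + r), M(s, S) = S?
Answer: 878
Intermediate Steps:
R(r) = 25 + 5*r
R(160) + M(179, 53) = (25 + 5*160) + 53 = (25 + 800) + 53 = 825 + 53 = 878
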